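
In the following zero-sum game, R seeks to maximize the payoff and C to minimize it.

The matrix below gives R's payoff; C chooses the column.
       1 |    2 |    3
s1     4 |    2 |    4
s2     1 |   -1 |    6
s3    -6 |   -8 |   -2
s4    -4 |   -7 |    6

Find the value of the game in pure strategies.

Row minima: 2, -1, -8, -7 → R's maximin is 2.
Column maxima: 4, 2, 6 → C's minimax is 2.
They coincide at (s1, 2), so the value is 2.

2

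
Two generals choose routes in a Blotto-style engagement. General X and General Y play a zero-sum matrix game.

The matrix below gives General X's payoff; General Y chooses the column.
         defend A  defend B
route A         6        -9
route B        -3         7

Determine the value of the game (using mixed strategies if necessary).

3/5

Row minima are -9 and -3, so General X's maximin is -3; column maxima are 6 and 7, so General Y's minimax is 6. These differ, so the equilibrium is in mixed strategies.
Let General X play route A with probability p. General Y is indifferent when 6p − 3(1−p) = −9p + 7(1−p), giving p = 2/5.
Let General Y play defend A with probability q. General X is indifferent when 6q − 9(1−q) = −3q + 7(1−q), giving q = 16/25.
The value is 6·(16/25) + (-9)·(9/25) = 3/5.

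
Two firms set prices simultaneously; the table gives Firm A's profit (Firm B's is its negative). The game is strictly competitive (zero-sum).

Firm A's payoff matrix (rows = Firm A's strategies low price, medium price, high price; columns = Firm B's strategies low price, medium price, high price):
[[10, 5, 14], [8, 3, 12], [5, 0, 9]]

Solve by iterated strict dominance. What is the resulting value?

Row medium price is strictly dominated by row low price (10>8, 5>3, 14>12); eliminate medium price.
Column high price is strictly dominated by low price for Firm B (10<14, 5<9); eliminate high price.
Row high price is strictly dominated by row low price (10>5, 5>0); eliminate high price.
Column low price is strictly dominated by medium price for Firm B (5<10); eliminate low price.
Only (low price, medium price) remains, with payoff 5.

5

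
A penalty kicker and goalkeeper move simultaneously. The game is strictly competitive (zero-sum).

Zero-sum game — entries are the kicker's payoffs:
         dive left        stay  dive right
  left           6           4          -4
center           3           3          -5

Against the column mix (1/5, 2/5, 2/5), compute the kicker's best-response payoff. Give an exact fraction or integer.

left: (6)·(1/5) + (4)·(2/5) + (-4)·(2/5) = 6/5.
center: (3)·(1/5) + (3)·(2/5) + (-5)·(2/5) = -1/5.
The best pure response is left with expected payoff 6/5.

6/5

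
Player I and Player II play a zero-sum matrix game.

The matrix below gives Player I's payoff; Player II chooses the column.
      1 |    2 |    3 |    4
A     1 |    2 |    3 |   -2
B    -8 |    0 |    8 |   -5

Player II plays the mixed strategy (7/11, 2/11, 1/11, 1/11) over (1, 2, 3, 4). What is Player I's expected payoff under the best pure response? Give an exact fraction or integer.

12/11

A: (1)·(7/11) + (2)·(2/11) + (3)·(1/11) + (-2)·(1/11) = 12/11.
B: (-8)·(7/11) + (0)·(2/11) + (8)·(1/11) + (-5)·(1/11) = -53/11.
The best pure response is A with expected payoff 12/11.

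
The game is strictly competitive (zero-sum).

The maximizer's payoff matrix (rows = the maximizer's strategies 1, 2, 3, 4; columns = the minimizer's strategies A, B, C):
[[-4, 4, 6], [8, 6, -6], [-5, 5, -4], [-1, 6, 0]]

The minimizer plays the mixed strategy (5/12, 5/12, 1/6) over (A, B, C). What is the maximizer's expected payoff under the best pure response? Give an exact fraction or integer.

1: (-4)·(5/12) + (4)·(5/12) + (6)·(1/6) = 1.
2: (8)·(5/12) + (6)·(5/12) + (-6)·(1/6) = 29/6.
3: (-5)·(5/12) + (5)·(5/12) + (-4)·(1/6) = -2/3.
4: (-1)·(5/12) + (6)·(5/12) + (0)·(1/6) = 25/12.
The best pure response is 2 with expected payoff 29/6.

29/6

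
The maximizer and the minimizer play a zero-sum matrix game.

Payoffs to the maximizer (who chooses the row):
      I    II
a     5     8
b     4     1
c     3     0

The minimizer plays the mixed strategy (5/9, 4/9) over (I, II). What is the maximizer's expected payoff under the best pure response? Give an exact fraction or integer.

19/3

a: (5)·(5/9) + (8)·(4/9) = 19/3.
b: (4)·(5/9) + (1)·(4/9) = 8/3.
c: (3)·(5/9) + (0)·(4/9) = 5/3.
The best pure response is a with expected payoff 19/3.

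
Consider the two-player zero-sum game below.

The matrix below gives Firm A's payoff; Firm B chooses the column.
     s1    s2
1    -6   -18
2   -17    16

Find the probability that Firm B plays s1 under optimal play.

34/45

Row minima are -18 and -17, so Firm A's maximin is -17; column maxima are -6 and 16, so Firm B's minimax is -6. These differ, so the equilibrium is in mixed strategies.
Let Firm B play s1 with probability q. Firm A is indifferent when −6q − 18(1−q) = −17q + 16(1−q), giving q = 34/45.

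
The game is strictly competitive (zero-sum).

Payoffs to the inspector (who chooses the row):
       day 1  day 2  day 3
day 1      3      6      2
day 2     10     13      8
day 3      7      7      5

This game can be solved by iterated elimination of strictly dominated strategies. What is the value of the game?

Row day 3 is strictly dominated by row day 2 (10>7, 13>7, 8>5); eliminate day 3.
Row day 1 is strictly dominated by row day 2 (10>3, 13>6, 8>2); eliminate day 1.
Column day 2 is strictly dominated by day 1 for the inspectee (10<13); eliminate day 2.
Column day 1 is strictly dominated by day 3 for the inspectee (8<10); eliminate day 1.
Only (day 2, day 3) remains, with payoff 8.

8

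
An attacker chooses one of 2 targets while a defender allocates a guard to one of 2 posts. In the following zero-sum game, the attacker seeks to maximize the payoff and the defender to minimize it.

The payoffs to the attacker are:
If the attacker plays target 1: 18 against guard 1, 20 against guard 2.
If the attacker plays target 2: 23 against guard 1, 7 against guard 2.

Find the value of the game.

Row minima are 18 and 7, so the attacker's maximin is 18; column maxima are 23 and 20, so the defender's minimax is 20. These differ, so the equilibrium is in mixed strategies.
Let the attacker play target 1 with probability p. The defender is indifferent when 18p + 23(1−p) = 20p + 7(1−p), giving p = 8/9.
Let the defender play guard 1 with probability q. The attacker is indifferent when 18q + 20(1−q) = 23q + 7(1−q), giving q = 13/18.
The value is 18·(13/18) + (20)·(5/18) = 167/9.

167/9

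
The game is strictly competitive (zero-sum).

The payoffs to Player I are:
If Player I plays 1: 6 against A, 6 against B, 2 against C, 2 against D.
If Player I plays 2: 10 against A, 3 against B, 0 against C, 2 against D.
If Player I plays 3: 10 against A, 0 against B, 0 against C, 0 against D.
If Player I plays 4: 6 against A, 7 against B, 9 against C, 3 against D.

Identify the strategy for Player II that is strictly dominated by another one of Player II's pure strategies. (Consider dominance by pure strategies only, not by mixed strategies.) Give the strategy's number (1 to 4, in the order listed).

Player II prefers columns that give Player I less. Compare A with D: 2 < 6, 2 < 10, 0 < 10, 3 < 6.
So D strictly dominates A for Player II; A is strictly dominated.

1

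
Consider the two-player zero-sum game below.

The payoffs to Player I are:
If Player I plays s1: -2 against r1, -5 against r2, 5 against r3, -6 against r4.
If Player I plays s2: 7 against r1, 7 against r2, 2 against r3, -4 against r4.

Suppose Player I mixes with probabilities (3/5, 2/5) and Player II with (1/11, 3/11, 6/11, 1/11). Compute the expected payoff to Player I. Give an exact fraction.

Against (1/11, 3/11, 6/11, 1/11), each row's expected payoff is s1: 7/11; s2: 36/11.
Taking the (3/5, 2/5)-weighted average: (3/5)·(7/11) + (2/5)·(36/11) = 93/55.

93/55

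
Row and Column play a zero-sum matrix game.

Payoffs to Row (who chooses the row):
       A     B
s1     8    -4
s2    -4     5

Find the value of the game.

Row minima are -4 and -4, so Row's maximin is -4; column maxima are 8 and 5, so Column's minimax is 5. These differ, so the equilibrium is in mixed strategies.
Let Row play s1 with probability p. Column is indifferent when 8p − 4(1−p) = −4p + 5(1−p), giving p = 3/7.
Let Column play A with probability q. Row is indifferent when 8q − 4(1−q) = −4q + 5(1−q), giving q = 3/7.
The value is 8·(3/7) + (-4)·(4/7) = 8/7.

8/7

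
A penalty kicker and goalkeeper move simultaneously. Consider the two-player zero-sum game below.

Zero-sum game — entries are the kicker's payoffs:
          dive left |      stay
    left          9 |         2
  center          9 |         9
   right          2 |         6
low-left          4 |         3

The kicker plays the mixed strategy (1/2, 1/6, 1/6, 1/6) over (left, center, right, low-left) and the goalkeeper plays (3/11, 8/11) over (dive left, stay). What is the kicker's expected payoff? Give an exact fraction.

Against (3/11, 8/11), each row's expected payoff is left: 43/11; center: 9; right: 54/11; low-left: 36/11.
Taking the (1/2, 1/6, 1/6, 1/6)-weighted average: (1/2)·(43/11) + (1/6)·(9) + (1/6)·(54/11) + (1/6)·(36/11) = 53/11.

53/11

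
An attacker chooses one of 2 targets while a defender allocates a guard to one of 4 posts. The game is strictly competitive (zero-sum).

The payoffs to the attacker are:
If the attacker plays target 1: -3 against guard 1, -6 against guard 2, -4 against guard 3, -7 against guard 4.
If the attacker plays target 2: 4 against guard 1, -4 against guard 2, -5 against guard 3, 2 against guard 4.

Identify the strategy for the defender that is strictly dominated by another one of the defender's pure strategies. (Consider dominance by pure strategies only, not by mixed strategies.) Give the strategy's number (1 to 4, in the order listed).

The defender prefers columns that give the attacker less. Compare guard 1 with guard 2: -6 < -3, -4 < 4.
So guard 2 strictly dominates guard 1 for the defender; guard 1 is strictly dominated.

1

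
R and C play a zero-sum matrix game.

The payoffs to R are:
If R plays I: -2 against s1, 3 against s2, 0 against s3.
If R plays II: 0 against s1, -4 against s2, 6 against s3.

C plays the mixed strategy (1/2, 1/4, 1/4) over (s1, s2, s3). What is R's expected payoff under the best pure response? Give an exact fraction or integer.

1/2

I: (-2)·(1/2) + (3)·(1/4) + (0)·(1/4) = -1/4.
II: (0)·(1/2) + (-4)·(1/4) + (6)·(1/4) = 1/2.
The best pure response is II with expected payoff 1/2.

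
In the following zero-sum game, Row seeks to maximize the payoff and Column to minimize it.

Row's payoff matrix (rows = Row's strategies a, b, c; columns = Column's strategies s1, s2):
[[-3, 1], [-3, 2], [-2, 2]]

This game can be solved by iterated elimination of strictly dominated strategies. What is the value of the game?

Column s2 is strictly dominated by s1 for Column (-3<1, -3<2, -2<2); eliminate s2.
Row a is strictly dominated by row c (-2>-3); eliminate a.
Row b is strictly dominated by row c (-2>-3); eliminate b.
Only (c, s1) remains, with payoff -2.

-2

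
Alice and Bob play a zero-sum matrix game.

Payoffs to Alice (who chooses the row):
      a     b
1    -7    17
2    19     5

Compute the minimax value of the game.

179/19

Row minima are -7 and 5, so Alice's maximin is 5; column maxima are 19 and 17, so Bob's minimax is 17. These differ, so the equilibrium is in mixed strategies.
Let Alice play 1 with probability p. Bob is indifferent when −7p + 19(1−p) = 17p + 5(1−p), giving p = 7/19.
Let Bob play a with probability q. Alice is indifferent when −7q + 17(1−q) = 19q + 5(1−q), giving q = 6/19.
The value is -7·(6/19) + (17)·(13/19) = 179/19.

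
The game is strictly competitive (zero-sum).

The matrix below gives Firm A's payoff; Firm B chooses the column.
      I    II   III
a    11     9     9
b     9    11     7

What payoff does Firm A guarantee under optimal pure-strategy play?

9

Row minima: 9, 7 → Firm A's maximin is 9.
Column maxima: 11, 11, 9 → Firm B's minimax is 9.
They coincide at (a, III), so the value is 9.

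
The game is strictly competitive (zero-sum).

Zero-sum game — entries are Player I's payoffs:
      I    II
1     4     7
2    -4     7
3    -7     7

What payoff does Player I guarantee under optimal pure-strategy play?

Row minima: 4, -4, -7 → Player I's maximin is 4.
Column maxima: 4, 7 → Player II's minimax is 4.
They coincide at (1, I), so the value is 4.

4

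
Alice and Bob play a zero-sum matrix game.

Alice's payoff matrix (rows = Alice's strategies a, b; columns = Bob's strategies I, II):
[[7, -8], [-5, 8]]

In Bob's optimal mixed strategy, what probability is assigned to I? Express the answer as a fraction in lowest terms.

Row minima are -8 and -5, so Alice's maximin is -5; column maxima are 7 and 8, so Bob's minimax is 7. These differ, so the equilibrium is in mixed strategies.
Let Bob play I with probability q. Alice is indifferent when 7q − 8(1−q) = −5q + 8(1−q), giving q = 4/7.

4/7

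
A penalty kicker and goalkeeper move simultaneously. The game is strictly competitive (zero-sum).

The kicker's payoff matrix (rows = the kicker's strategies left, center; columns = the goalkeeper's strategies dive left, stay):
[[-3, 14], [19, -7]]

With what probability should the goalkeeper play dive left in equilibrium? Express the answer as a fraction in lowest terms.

Row minima are -3 and -7, so the kicker's maximin is -3; column maxima are 19 and 14, so the goalkeeper's minimax is 14. These differ, so the equilibrium is in mixed strategies.
Let the goalkeeper play dive left with probability q. The kicker is indifferent when −3q + 14(1−q) = 19q − 7(1−q), giving q = 21/43.

21/43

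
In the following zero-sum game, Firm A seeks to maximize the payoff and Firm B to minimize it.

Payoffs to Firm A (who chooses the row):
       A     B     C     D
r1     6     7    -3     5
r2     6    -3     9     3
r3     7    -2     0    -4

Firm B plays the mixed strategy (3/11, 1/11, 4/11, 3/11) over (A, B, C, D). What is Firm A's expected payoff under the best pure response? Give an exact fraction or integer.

r1: (6)·(3/11) + (7)·(1/11) + (-3)·(4/11) + (5)·(3/11) = 28/11.
r2: (6)·(3/11) + (-3)·(1/11) + (9)·(4/11) + (3)·(3/11) = 60/11.
r3: (7)·(3/11) + (-2)·(1/11) + (0)·(4/11) + (-4)·(3/11) = 7/11.
The best pure response is r2 with expected payoff 60/11.

60/11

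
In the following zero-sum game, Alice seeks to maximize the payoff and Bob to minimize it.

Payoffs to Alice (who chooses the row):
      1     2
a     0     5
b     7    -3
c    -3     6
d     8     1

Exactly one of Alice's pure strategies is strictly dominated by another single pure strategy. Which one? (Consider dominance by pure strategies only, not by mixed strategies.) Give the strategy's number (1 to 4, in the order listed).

Compare b with d: 8 > 7, 1 > -3.
So d strictly dominates b for Alice; b is strictly dominated.

2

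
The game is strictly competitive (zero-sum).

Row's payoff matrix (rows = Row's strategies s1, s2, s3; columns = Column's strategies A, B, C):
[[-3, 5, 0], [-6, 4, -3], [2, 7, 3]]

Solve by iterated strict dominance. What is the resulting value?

2

Row s1 is strictly dominated by row s3 (2>-3, 7>5, 3>0); eliminate s1.
Row s2 is strictly dominated by row s3 (2>-6, 7>4, 3>-3); eliminate s2.
Column C is strictly dominated by A for Column (2<3); eliminate C.
Column B is strictly dominated by A for Column (2<7); eliminate B.
Only (s3, A) remains, with payoff 2.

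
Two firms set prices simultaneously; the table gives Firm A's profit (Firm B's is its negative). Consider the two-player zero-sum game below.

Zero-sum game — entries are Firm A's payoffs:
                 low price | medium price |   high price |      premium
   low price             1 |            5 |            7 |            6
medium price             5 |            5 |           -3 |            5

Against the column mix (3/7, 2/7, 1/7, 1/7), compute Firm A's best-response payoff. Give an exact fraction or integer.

27/7

low price: (1)·(3/7) + (5)·(2/7) + (7)·(1/7) + (6)·(1/7) = 26/7.
medium price: (5)·(3/7) + (5)·(2/7) + (-3)·(1/7) + (5)·(1/7) = 27/7.
The best pure response is medium price with expected payoff 27/7.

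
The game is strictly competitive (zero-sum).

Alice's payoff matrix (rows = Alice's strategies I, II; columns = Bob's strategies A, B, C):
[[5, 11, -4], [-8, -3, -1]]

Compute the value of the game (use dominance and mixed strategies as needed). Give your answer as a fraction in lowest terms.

Column B is strictly dominated by A for Bob (it gives Alice more in every row).
The remaining 2×2 game on (I, II) × (A, C) has no saddle point. Let Alice play I with probability p; indifference gives 5p − 8(1−p) = −4p − (1−p), so p = 7/16.
Similarly Bob's optimal q on A is 3/16, and the value is 5·(3/16) + (-4)·(13/16) = -37/16.

-37/16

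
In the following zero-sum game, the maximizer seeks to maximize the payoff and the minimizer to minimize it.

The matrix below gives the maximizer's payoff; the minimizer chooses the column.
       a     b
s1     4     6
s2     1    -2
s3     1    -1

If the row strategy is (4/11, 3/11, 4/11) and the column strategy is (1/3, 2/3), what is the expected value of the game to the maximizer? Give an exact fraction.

Against (1/3, 2/3), each row's expected payoff is s1: 16/3; s2: -1; s3: -1/3.
Taking the (4/11, 3/11, 4/11)-weighted average: (4/11)·(16/3) + (3/11)·(-1) + (4/11)·(-1/3) = 17/11.

17/11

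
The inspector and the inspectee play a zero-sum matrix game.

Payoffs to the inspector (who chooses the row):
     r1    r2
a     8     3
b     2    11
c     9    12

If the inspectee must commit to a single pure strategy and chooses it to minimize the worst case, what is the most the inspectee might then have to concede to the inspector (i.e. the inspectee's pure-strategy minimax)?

The worst case (largest entry) in each column is r1: 9, r2: 12.
The best (smallest) of these is 9.

9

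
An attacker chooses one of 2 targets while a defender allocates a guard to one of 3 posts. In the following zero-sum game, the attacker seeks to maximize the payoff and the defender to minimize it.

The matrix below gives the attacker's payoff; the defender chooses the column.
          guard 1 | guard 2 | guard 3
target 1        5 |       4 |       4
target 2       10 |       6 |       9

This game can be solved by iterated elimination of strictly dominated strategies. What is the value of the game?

6

Column guard 1 is strictly dominated by guard 2 for the defender (4<5, 6<10); eliminate guard 1.
Row target 1 is strictly dominated by row target 2 (6>4, 9>4); eliminate target 1.
Column guard 3 is strictly dominated by guard 2 for the defender (6<9); eliminate guard 3.
Only (target 2, guard 2) remains, with payoff 6.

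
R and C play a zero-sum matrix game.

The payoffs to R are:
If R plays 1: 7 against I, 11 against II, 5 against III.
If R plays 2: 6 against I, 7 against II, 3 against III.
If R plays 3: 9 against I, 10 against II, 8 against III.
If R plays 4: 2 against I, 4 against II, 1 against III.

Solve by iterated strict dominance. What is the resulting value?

8

Row 2 is strictly dominated by row 1 (7>6, 11>7, 5>3); eliminate 2.
Row 4 is strictly dominated by row 1 (7>2, 11>4, 5>1); eliminate 4.
Column II is strictly dominated by I for C (7<11, 9<10); eliminate II.
Row 1 is strictly dominated by row 3 (9>7, 8>5); eliminate 1.
Column I is strictly dominated by III for C (8<9); eliminate I.
Only (3, III) remains, with payoff 8.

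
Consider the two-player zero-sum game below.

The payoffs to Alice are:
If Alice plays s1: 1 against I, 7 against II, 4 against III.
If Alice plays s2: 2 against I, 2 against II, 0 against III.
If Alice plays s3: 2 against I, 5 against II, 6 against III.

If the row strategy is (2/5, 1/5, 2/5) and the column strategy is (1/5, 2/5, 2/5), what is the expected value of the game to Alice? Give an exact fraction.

Against (1/5, 2/5, 2/5), each row's expected payoff is s1: 23/5; s2: 6/5; s3: 24/5.
Taking the (2/5, 1/5, 2/5)-weighted average: (2/5)·(23/5) + (1/5)·(6/5) + (2/5)·(24/5) = 4.

4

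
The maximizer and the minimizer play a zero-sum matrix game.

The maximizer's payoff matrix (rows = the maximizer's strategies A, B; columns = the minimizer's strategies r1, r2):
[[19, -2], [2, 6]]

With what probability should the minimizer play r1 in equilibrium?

8/25

Row minima are -2 and 2, so the maximizer's maximin is 2; column maxima are 19 and 6, so the minimizer's minimax is 6. These differ, so the equilibrium is in mixed strategies.
Let the minimizer play r1 with probability q. The maximizer is indifferent when 19q − 2(1−q) = 2q + 6(1−q), giving q = 8/25.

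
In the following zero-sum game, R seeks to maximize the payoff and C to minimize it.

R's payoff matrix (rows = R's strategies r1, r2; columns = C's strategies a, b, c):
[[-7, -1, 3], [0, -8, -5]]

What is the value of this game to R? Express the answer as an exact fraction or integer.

-4

Column c is strictly dominated by b for C (it gives R more in every row).
The remaining 2×2 game on (r1, r2) × (a, b) has no saddle point. Let R play r1 with probability p; indifference gives −7p = −p − 8(1−p), so p = 4/7.
Similarly C's optimal q on a is 1/2, and the value is -7·(1/2) + (-1)·(1/2) = -4.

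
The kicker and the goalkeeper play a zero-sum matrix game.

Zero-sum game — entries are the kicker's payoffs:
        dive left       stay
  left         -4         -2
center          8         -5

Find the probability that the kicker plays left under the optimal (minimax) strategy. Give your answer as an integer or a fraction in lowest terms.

13/15

Row minima are -4 and -5, so the kicker's maximin is -4; column maxima are 8 and -2, so the goalkeeper's minimax is -2. These differ, so the equilibrium is in mixed strategies.
Let the kicker play left with probability p. The goalkeeper is indifferent when −4p + 8(1−p) = −2p − 5(1−p), giving p = 13/15.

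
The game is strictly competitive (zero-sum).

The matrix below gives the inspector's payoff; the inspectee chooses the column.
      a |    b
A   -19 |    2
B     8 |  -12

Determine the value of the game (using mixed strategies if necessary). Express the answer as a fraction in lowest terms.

Row minima are -19 and -12, so the inspector's maximin is -12; column maxima are 8 and 2, so the inspectee's minimax is 2. These differ, so the equilibrium is in mixed strategies.
Let the inspector play A with probability p. The inspectee is indifferent when −19p + 8(1−p) = 2p − 12(1−p), giving p = 20/41.
Let the inspectee play a with probability q. The inspector is indifferent when −19q + 2(1−q) = 8q − 12(1−q), giving q = 14/41.
The value is -19·(14/41) + (2)·(27/41) = -212/41.

-212/41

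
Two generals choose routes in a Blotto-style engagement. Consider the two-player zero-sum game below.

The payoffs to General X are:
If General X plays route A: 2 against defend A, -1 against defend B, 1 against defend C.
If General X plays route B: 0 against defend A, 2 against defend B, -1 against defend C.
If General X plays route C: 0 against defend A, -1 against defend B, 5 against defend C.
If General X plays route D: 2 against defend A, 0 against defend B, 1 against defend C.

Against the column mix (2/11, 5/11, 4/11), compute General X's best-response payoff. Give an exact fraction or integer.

15/11

route A: (2)·(2/11) + (-1)·(5/11) + (1)·(4/11) = 3/11.
route B: (0)·(2/11) + (2)·(5/11) + (-1)·(4/11) = 6/11.
route C: (0)·(2/11) + (-1)·(5/11) + (5)·(4/11) = 15/11.
route D: (2)·(2/11) + (0)·(5/11) + (1)·(4/11) = 8/11.
The best pure response is route C with expected payoff 15/11.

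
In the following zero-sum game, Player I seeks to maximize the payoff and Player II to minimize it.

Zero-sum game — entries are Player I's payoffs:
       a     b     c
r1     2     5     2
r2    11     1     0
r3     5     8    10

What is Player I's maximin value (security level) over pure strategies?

The worst-case payoff for each row is r1: 2, r2: 0, r3: 5.
The best of these is 5.

5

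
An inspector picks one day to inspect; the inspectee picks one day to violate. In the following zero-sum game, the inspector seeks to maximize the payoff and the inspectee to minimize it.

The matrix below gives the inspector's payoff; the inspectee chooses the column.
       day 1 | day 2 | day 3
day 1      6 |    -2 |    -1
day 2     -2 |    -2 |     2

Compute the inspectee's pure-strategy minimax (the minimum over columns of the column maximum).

-2

The worst case (largest entry) in each column is day 1: 6, day 2: -2, day 3: 2.
The best (smallest) of these is -2.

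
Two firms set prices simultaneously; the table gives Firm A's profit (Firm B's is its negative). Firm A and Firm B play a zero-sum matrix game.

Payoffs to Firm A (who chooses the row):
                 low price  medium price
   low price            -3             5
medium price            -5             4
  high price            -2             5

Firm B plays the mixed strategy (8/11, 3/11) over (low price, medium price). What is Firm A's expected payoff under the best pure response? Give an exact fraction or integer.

low price: (-3)·(8/11) + (5)·(3/11) = -9/11.
medium price: (-5)·(8/11) + (4)·(3/11) = -28/11.
high price: (-2)·(8/11) + (5)·(3/11) = -1/11.
The best pure response is high price with expected payoff -1/11.

-1/11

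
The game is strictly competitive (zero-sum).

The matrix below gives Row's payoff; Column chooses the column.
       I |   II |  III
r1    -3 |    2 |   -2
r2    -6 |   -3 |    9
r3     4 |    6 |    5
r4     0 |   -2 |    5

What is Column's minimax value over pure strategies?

4

The worst case (largest entry) in each column is I: 4, II: 6, III: 9.
The best (smallest) of these is 4.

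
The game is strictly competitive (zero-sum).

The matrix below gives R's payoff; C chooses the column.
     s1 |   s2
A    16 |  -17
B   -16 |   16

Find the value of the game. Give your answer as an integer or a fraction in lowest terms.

-16/65

Row minima are -17 and -16, so R's maximin is -16; column maxima are 16 and 16, so C's minimax is 16. These differ, so the equilibrium is in mixed strategies.
Let R play A with probability p. C is indifferent when 16p − 16(1−p) = −17p + 16(1−p), giving p = 32/65.
Let C play s1 with probability q. R is indifferent when 16q − 17(1−q) = −16q + 16(1−q), giving q = 33/65.
The value is 16·(33/65) + (-17)·(32/65) = -16/65.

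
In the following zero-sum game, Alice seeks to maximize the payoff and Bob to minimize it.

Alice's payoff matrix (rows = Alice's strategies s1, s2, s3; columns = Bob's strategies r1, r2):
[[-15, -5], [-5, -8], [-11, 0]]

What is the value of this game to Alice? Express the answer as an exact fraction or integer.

Row s1 is strictly dominated by row s3, so Alice never plays it.
The remaining 2×2 game on (s2, s3) × (r1, r2) has no saddle point. Let Alice play s2 with probability p; indifference gives −5p − 11(1−p) = −8p, so p = 11/14.
Similarly Bob's optimal q on r1 is 4/7, and the value is -5·(4/7) + (-8)·(3/7) = -44/7.

-44/7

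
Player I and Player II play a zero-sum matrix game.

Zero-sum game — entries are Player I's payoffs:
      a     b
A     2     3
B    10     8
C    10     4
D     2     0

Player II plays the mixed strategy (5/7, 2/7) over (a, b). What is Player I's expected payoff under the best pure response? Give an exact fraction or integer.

66/7

A: (2)·(5/7) + (3)·(2/7) = 16/7.
B: (10)·(5/7) + (8)·(2/7) = 66/7.
C: (10)·(5/7) + (4)·(2/7) = 58/7.
D: (2)·(5/7) + (0)·(2/7) = 10/7.
The best pure response is B with expected payoff 66/7.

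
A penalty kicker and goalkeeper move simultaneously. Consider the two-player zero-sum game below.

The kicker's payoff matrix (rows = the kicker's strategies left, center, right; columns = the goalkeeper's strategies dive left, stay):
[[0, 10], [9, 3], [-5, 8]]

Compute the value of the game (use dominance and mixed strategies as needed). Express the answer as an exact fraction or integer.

Row right is strictly dominated by row left, so the kicker never plays it.
The remaining 2×2 game on (left, center) × (dive left, stay) has no saddle point. Let the kicker play left with probability p; indifference gives 9(1−p) = 10p + 3(1−p), so p = 3/8.
Similarly the goalkeeper's optimal q on dive left is 7/16, and the value is 0·(7/16) + (10)·(9/16) = 45/8.

45/8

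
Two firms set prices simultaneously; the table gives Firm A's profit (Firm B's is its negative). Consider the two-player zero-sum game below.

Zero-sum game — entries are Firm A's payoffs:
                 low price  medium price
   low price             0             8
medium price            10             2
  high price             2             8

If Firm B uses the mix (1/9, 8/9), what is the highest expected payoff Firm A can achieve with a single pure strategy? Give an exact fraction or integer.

low price: (0)·(1/9) + (8)·(8/9) = 64/9.
medium price: (10)·(1/9) + (2)·(8/9) = 26/9.
high price: (2)·(1/9) + (8)·(8/9) = 22/3.
The best pure response is high price with expected payoff 22/3.

22/3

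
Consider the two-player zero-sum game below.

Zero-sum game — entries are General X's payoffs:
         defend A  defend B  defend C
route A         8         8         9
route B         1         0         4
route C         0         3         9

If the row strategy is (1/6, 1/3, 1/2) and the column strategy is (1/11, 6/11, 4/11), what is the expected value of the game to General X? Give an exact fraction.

48/11

Against (1/11, 6/11, 4/11), each row's expected payoff is route A: 92/11; route B: 17/11; route C: 54/11.
Taking the (1/6, 1/3, 1/2)-weighted average: (1/6)·(92/11) + (1/3)·(17/11) + (1/2)·(54/11) = 48/11.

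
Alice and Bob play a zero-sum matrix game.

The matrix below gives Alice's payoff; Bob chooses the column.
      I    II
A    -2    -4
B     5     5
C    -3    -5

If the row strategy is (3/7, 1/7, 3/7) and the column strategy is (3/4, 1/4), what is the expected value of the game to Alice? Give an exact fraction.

Against (3/4, 1/4), each row's expected payoff is A: -5/2; B: 5; C: -7/2.
Taking the (3/7, 1/7, 3/7)-weighted average: (3/7)·(-5/2) + (1/7)·(5) + (3/7)·(-7/2) = -13/7.

-13/7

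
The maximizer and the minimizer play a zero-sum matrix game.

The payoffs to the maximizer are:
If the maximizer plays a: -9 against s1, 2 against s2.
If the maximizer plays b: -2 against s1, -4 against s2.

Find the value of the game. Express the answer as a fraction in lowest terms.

-40/13

Row minima are -9 and -4, so the maximizer's maximin is -4; column maxima are -2 and 2, so the minimizer's minimax is -2. These differ, so the equilibrium is in mixed strategies.
Let the maximizer play a with probability p. The minimizer is indifferent when −9p − 2(1−p) = 2p − 4(1−p), giving p = 2/13.
Let the minimizer play s1 with probability q. The maximizer is indifferent when −9q + 2(1−q) = −2q − 4(1−q), giving q = 6/13.
The value is -9·(6/13) + (2)·(7/13) = -40/13.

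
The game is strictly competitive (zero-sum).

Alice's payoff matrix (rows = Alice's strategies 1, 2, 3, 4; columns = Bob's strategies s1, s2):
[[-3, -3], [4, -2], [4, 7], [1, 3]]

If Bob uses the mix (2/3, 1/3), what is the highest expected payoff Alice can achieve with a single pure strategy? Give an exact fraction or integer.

5

1: (-3)·(2/3) + (-3)·(1/3) = -3.
2: (4)·(2/3) + (-2)·(1/3) = 2.
3: (4)·(2/3) + (7)·(1/3) = 5.
4: (1)·(2/3) + (3)·(1/3) = 5/3.
The best pure response is 3 with expected payoff 5.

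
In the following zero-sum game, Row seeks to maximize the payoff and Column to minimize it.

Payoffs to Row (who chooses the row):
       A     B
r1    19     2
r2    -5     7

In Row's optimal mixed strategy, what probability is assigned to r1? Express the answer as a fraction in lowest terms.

12/29

Row minima are 2 and -5, so Row's maximin is 2; column maxima are 19 and 7, so Column's minimax is 7. These differ, so the equilibrium is in mixed strategies.
Let Row play r1 with probability p. Column is indifferent when 19p − 5(1−p) = 2p + 7(1−p), giving p = 12/29.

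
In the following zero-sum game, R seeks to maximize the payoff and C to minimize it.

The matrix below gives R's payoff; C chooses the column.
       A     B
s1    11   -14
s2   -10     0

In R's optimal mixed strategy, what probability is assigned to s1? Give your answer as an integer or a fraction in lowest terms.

2/7

Row minima are -14 and -10, so R's maximin is -10; column maxima are 11 and 0, so C's minimax is 0. These differ, so the equilibrium is in mixed strategies.
Let R play s1 with probability p. C is indifferent when 11p − 10(1−p) = −14p, giving p = 2/7.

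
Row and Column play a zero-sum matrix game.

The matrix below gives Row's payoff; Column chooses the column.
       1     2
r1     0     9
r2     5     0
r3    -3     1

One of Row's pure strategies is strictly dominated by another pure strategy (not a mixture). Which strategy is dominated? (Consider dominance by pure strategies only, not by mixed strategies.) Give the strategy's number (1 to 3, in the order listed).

3

Compare r3 with r1: 0 > -3, 9 > 1.
So r1 strictly dominates r3 for Row; r3 is strictly dominated.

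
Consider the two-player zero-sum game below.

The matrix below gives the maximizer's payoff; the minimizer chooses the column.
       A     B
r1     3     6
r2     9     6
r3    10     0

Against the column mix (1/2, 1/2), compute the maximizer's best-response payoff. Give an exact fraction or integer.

15/2

r1: (3)·(1/2) + (6)·(1/2) = 9/2.
r2: (9)·(1/2) + (6)·(1/2) = 15/2.
r3: (10)·(1/2) + (0)·(1/2) = 5.
The best pure response is r2 with expected payoff 15/2.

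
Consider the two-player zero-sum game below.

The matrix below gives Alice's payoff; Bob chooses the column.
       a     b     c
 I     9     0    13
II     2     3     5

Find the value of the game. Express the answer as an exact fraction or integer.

Column c is strictly dominated by a for Bob (it gives Alice more in every row).
The remaining 2×2 game on (I, II) × (a, b) has no saddle point. Let Alice play I with probability p; indifference gives 9p + 2(1−p) = 3(1−p), so p = 1/10.
Similarly Bob's optimal q on a is 3/10, and the value is 9·(3/10) + (0)·(7/10) = 27/10.

27/10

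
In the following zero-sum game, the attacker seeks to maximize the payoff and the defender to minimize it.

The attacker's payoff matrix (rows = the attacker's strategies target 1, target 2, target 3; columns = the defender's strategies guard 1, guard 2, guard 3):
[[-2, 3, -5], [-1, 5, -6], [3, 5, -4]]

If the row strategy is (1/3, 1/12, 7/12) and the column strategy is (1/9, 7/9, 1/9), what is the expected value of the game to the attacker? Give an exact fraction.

161/54

Against (1/9, 7/9, 1/9), each row's expected payoff is target 1: 14/9; target 2: 28/9; target 3: 34/9.
Taking the (1/3, 1/12, 7/12)-weighted average: (1/3)·(14/9) + (1/12)·(28/9) + (7/12)·(34/9) = 161/54.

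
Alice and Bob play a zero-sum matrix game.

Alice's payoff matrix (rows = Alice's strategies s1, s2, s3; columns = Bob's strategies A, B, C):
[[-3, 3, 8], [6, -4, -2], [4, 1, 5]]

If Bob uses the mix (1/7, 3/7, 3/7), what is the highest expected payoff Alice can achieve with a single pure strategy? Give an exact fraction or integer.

30/7

s1: (-3)·(1/7) + (3)·(3/7) + (8)·(3/7) = 30/7.
s2: (6)·(1/7) + (-4)·(3/7) + (-2)·(3/7) = -12/7.
s3: (4)·(1/7) + (1)·(3/7) + (5)·(3/7) = 22/7.
The best pure response is s1 with expected payoff 30/7.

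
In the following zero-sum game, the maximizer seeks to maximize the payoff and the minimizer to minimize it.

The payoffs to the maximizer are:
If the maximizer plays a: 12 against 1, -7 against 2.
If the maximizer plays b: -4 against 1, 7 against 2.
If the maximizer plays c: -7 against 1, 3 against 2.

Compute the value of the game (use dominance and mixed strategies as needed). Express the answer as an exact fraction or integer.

28/15

Row c is strictly dominated by row b, so the maximizer never plays it.
The remaining 2×2 game on (a, b) × (1, 2) has no saddle point. Let the maximizer play a with probability p; indifference gives 12p − 4(1−p) = −7p + 7(1−p), so p = 11/30.
Similarly the minimizer's optimal q on 1 is 7/15, and the value is 12·(7/15) + (-7)·(8/15) = 28/15.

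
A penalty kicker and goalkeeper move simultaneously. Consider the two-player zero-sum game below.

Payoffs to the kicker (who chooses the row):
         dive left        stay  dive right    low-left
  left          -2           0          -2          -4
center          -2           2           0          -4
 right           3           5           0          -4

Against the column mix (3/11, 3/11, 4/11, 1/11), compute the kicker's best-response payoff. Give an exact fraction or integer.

20/11

left: (-2)·(3/11) + (0)·(3/11) + (-2)·(4/11) + (-4)·(1/11) = -18/11.
center: (-2)·(3/11) + (2)·(3/11) + (0)·(4/11) + (-4)·(1/11) = -4/11.
right: (3)·(3/11) + (5)·(3/11) + (0)·(4/11) + (-4)·(1/11) = 20/11.
The best pure response is right with expected payoff 20/11.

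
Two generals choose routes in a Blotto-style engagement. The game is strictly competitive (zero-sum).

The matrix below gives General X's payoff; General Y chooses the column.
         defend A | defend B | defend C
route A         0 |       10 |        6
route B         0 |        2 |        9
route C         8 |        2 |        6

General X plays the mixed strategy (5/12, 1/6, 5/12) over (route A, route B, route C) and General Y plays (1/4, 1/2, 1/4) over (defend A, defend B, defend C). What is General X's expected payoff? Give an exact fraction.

Against (1/4, 1/2, 1/4), each row's expected payoff is route A: 13/2; route B: 13/4; route C: 9/2.
Taking the (5/12, 1/6, 5/12)-weighted average: (5/12)·(13/2) + (1/6)·(13/4) + (5/12)·(9/2) = 41/8.

41/8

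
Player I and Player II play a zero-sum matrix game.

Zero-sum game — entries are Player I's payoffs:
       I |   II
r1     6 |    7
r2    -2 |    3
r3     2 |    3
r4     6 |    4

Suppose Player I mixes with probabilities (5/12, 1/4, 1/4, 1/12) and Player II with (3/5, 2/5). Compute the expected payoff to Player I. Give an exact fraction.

37/10

Against (3/5, 2/5), each row's expected payoff is r1: 32/5; r2: 0; r3: 12/5; r4: 26/5.
Taking the (5/12, 1/4, 1/4, 1/12)-weighted average: (5/12)·(32/5) + (1/4)·(0) + (1/4)·(12/5) + (1/12)·(26/5) = 37/10.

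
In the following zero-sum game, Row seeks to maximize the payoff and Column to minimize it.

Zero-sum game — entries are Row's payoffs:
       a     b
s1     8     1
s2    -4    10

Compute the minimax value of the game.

4

Row minima are 1 and -4, so Row's maximin is 1; column maxima are 8 and 10, so Column's minimax is 8. These differ, so the equilibrium is in mixed strategies.
Let Row play s1 with probability p. Column is indifferent when 8p − 4(1−p) = p + 10(1−p), giving p = 2/3.
Let Column play a with probability q. Row is indifferent when 8q + (1−q) = −4q + 10(1−q), giving q = 3/7.
The value is 8·(3/7) + (1)·(4/7) = 4.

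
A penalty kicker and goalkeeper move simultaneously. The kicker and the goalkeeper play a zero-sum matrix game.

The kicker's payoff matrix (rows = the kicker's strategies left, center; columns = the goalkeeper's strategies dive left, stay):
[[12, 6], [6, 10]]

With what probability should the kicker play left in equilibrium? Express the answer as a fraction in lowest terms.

2/5

Row minima are 6 and 6, so the kicker's maximin is 6; column maxima are 12 and 10, so the goalkeeper's minimax is 10. These differ, so the equilibrium is in mixed strategies.
Let the kicker play left with probability p. The goalkeeper is indifferent when 12p + 6(1−p) = 6p + 10(1−p), giving p = 2/5.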